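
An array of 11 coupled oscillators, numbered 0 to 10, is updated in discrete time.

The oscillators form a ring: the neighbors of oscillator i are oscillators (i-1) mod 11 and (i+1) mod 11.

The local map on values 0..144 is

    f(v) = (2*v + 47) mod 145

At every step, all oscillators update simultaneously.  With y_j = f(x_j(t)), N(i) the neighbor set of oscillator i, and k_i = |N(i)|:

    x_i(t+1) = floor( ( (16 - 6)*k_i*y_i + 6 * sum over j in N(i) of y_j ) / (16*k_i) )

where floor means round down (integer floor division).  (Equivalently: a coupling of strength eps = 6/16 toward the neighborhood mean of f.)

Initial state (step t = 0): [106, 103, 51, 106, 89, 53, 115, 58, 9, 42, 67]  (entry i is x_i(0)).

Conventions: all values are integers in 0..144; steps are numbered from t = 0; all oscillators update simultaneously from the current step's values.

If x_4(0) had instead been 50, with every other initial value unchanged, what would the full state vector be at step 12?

Answer: [96, 77, 41, 69, 47, 85, 39, 32, 82, 61, 58]
Key observation: This trace re-runs the system from the modified initial state.

Derivation:
t=0: [106, 103, 51, 106, 50, 53, 115, 58, 9, 42, 67]
t=1: [98, 89, 44, 72, 24, 30, 87, 48, 68, 100, 68]
t=2: [83, 93, 108, 71, 88, 98, 94, 110, 69, 78, 61]
t=3: [63, 89, 98, 64, 75, 92, 97, 100, 58, 48, 38]
t=4: [55, 73, 81, 46, 54, 81, 95, 85, 57, 115, 108]
t=5: [38, 44, 75, 100, 44, 59, 83, 65, 48, 107, 100]
t=6: [121, 117, 76, 98, 107, 50, 52, 59, 117, 118, 108]
t=7: [137, 122, 77, 93, 91, 24, 7, 39, 114, 133, 126]
t=8: [21, 16, 51, 81, 86, 86, 79, 113, 109, 40, 15]
t=9: [84, 66, 29, 54, 72, 71, 75, 113, 122, 116, 88]
t=10: [64, 54, 73, 34, 38, 45, 64, 89, 49, 98, 87]
t=11: [34, 20, 53, 103, 124, 114, 59, 55, 33, 75, 71]
t=12: [96, 77, 41, 69, 47, 85, 39, 32, 82, 61, 58]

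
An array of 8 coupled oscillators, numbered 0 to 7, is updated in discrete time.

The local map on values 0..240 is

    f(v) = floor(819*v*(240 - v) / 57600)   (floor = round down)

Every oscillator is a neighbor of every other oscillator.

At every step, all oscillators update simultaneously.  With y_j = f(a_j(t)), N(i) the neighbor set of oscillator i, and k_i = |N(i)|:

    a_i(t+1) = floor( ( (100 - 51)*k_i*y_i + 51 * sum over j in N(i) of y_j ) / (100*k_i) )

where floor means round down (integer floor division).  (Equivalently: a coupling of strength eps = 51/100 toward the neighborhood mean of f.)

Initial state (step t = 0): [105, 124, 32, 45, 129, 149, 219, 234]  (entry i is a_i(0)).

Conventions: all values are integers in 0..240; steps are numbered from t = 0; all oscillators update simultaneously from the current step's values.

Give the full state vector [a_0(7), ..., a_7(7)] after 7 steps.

Answer: [104, 104, 104, 104, 104, 104, 104, 104]

Derivation:
t=0: [105, 124, 32, 45, 129, 149, 219, 234]
t=1: [164, 165, 119, 132, 164, 160, 107, 88]
t=2: [183, 182, 195, 194, 183, 185, 194, 189]
t=3: [142, 142, 132, 132, 142, 140, 132, 137]
t=4: [198, 198, 200, 200, 198, 199, 200, 199]
t=5: [116, 116, 114, 114, 116, 115, 114, 115]
t=6: [204, 204, 204, 204, 204, 204, 204, 204]
t=7: [104, 104, 104, 104, 104, 104, 104, 104]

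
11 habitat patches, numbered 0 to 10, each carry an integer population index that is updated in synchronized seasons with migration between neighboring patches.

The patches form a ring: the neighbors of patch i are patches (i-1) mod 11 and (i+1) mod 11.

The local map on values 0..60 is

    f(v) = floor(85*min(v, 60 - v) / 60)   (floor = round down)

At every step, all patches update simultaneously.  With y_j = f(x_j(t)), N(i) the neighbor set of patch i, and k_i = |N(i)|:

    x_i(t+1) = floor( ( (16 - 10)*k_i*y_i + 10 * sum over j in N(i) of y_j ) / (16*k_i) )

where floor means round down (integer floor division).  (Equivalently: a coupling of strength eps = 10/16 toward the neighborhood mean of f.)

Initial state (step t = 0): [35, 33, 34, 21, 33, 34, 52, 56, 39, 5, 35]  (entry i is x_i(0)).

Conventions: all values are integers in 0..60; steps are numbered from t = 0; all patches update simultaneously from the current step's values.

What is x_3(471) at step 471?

Simulating step by step:
t=0: [35, 33, 34, 21, 33, 34, 52, 56, 39, 5, 35]
t=1: [35, 36, 34, 34, 34, 28, 16, 14, 14, 22, 26]
t=2: [35, 34, 35, 36, 36, 32, 26, 19, 22, 28, 34]
t=3: [35, 35, 35, 34, 35, 36, 33, 30, 31, 35, 36]
t=4: [34, 35, 35, 35, 35, 35, 38, 40, 39, 36, 34]
t=5: [35, 35, 35, 35, 35, 33, 31, 29, 30, 33, 35]
t=6: [35, 35, 35, 35, 35, 38, 40, 41, 40, 38, 35]
t=7: [35, 35, 35, 35, 33, 31, 28, 27, 28, 31, 33]
t=8: [35, 35, 35, 35, 38, 39, 39, 38, 39, 39, 38]
t=9: [33, 35, 35, 33, 31, 29, 29, 29, 29, 29, 31]
t=10: [38, 35, 35, 38, 40, 41, 41, 41, 41, 41, 40]
t=11: [31, 33, 33, 31, 28, 26, 26, 26, 26, 26, 28]
t=12: [39, 38, 38, 39, 38, 36, 36, 36, 36, 36, 38]
t=13: [30, 30, 30, 30, 31, 33, 34, 34, 34, 33, 31]
t=14: [41, 42, 42, 41, 40, 38, 36, 36, 36, 38, 40]
t=15: [26, 25, 25, 26, 28, 31, 33, 34, 33, 31, 28]
t=16: [36, 35, 35, 36, 38, 39, 38, 37, 38, 39, 38]
t=17: [33, 34, 34, 33, 31, 30, 30, 31, 30, 30, 31]
t=18: [38, 36, 36, 38, 40, 41, 41, 41, 41, 41, 40]
t=19: [31, 33, 33, 31, 28, 26, 26, 26, 26, 26, 28]

Answer: x_3(471) = 26
Key observation: The state at step 11, [31, 33, 33, 31, 28, 26, 26, 26, 26, 26, 28], reappears at step 19: the system is in a cycle of period 8 from step 11 on.  Therefore the state at step 471 equals the state at step 11 + ((471 - 11) mod 8) = 15, which is [26, 25, 25, 26, 28, 31, 33, 34, 33, 31, 28].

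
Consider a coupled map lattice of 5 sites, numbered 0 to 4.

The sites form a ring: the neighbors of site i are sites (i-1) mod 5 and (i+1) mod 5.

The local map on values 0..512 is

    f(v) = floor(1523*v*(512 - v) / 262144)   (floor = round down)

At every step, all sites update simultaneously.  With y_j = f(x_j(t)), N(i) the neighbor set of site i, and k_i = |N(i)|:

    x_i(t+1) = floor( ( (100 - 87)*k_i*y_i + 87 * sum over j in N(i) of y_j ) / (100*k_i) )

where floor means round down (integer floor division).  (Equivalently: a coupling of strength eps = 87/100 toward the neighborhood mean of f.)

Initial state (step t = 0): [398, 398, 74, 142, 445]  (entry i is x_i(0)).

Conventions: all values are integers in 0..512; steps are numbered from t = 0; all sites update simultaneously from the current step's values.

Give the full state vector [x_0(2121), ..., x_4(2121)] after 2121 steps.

Simulating step by step:
t=0: [398, 398, 74, 142, 445]
t=1: [223, 230, 271, 196, 269]
t=2: [377, 376, 368, 376, 368]
t=3: [301, 300, 298, 305, 297]
t=4: [369, 369, 367, 369, 367]
t=5: [307, 307, 306, 308, 306]
t=6: [365, 365, 365, 365, 365]
t=7: [311, 311, 311, 311, 311]
t=8: [363, 363, 363, 363, 363]
t=9: [314, 314, 314, 314, 314]
t=10: [361, 361, 361, 361, 361]
t=11: [316, 316, 316, 316, 316]
t=12: [359, 359, 359, 359, 359]
t=13: [319, 319, 319, 319, 319]
t=14: [357, 357, 357, 357, 357]
t=15: [321, 321, 321, 321, 321]
t=16: [356, 356, 356, 356, 356]
t=17: [322, 322, 322, 322, 322]
t=18: [355, 355, 355, 355, 355]
t=19: [323, 323, 323, 323, 323]
t=20: [354, 354, 354, 354, 354]
t=21: [324, 324, 324, 324, 324]
t=22: [353, 353, 353, 353, 353]
t=23: [326, 326, 326, 326, 326]
t=24: [352, 352, 352, 352, 352]
t=25: [327, 327, 327, 327, 327]
t=26: [351, 351, 351, 351, 351]
t=27: [328, 328, 328, 328, 328]
t=28: [350, 350, 350, 350, 350]
t=29: [329, 329, 329, 329, 329]
t=30: [349, 349, 349, 349, 349]
t=31: [330, 330, 330, 330, 330]
t=32: [348, 348, 348, 348, 348]
t=33: [331, 331, 331, 331, 331]
t=34: [348, 348, 348, 348, 348]

Answer: [331, 331, 331, 331, 331]
Key observation: The state at step 32, [348, 348, 348, 348, 348], reappears at step 34: the system is in a cycle of period 2 from step 32 on.  Therefore the state at step 2121 equals the state at step 32 + ((2121 - 32) mod 2) = 33, which is [331, 331, 331, 331, 331].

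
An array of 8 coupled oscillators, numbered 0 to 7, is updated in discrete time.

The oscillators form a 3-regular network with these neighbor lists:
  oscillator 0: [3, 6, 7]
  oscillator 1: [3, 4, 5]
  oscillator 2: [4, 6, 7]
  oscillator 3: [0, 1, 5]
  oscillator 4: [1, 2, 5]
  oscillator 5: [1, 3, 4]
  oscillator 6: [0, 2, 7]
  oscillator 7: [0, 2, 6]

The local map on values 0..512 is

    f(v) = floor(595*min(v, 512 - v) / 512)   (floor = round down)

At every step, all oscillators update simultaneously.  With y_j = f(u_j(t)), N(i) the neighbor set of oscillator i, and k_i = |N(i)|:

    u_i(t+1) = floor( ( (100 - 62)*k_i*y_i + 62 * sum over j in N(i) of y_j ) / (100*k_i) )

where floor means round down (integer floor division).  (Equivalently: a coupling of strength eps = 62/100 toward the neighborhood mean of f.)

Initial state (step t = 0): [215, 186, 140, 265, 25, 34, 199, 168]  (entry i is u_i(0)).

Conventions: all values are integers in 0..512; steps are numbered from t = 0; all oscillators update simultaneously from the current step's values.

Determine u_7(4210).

Simulating step by step:
t=0: [215, 186, 140, 265, 25, 34, 199, 168]
t=1: [241, 155, 155, 213, 97, 124, 213, 206]
t=2: [257, 172, 191, 218, 146, 166, 238, 236]
t=3: [278, 202, 232, 238, 190, 201, 268, 268]
t=4: [276, 239, 264, 257, 235, 239, 277, 277]
t=5: [278, 280, 278, 283, 277, 280, 276, 276]
t=6: [271, 269, 272, 268, 270, 269, 272, 272]
t=7: [279, 282, 278, 281, 280, 282, 278, 278]
t=8: [270, 267, 270, 268, 268, 267, 270, 270]
t=9: [281, 283, 281, 283, 283, 283, 281, 281]
t=10: [267, 266, 267, 266, 266, 266, 268, 268]
t=11: [283, 285, 283, 284, 284, 285, 283, 283]
t=12: [265, 263, 265, 264, 264, 263, 266, 266]
t=13: [286, 288, 286, 288, 288, 288, 285, 285]
t=14: [262, 260, 262, 260, 260, 260, 262, 262]
t=15: [290, 292, 290, 291, 291, 292, 290, 290]
t=16: [256, 255, 256, 255, 255, 255, 257, 257]
t=17: [296, 296, 296, 296, 296, 296, 296, 296]
t=18: [251, 251, 251, 251, 251, 251, 251, 251]
t=19: [291, 291, 291, 291, 291, 291, 291, 291]
t=20: [256, 256, 256, 256, 256, 256, 256, 256]
t=21: [297, 297, 297, 297, 297, 297, 297, 297]
t=22: [249, 249, 249, 249, 249, 249, 249, 249]
t=23: [289, 289, 289, 289, 289, 289, 289, 289]
t=24: [259, 259, 259, 259, 259, 259, 259, 259]
t=25: [294, 294, 294, 294, 294, 294, 294, 294]
t=26: [253, 253, 253, 253, 253, 253, 253, 253]
t=27: [294, 294, 294, 294, 294, 294, 294, 294]

Answer: u_7(4210) = 253
Key observation: The state at step 25, [294, 294, 294, 294, 294, 294, 294, 294], reappears at step 27: the system is in a cycle of period 2 from step 25 on.  Therefore the state at step 4210 equals the state at step 25 + ((4210 - 25) mod 2) = 26, which is [253, 253, 253, 253, 253, 253, 253, 253].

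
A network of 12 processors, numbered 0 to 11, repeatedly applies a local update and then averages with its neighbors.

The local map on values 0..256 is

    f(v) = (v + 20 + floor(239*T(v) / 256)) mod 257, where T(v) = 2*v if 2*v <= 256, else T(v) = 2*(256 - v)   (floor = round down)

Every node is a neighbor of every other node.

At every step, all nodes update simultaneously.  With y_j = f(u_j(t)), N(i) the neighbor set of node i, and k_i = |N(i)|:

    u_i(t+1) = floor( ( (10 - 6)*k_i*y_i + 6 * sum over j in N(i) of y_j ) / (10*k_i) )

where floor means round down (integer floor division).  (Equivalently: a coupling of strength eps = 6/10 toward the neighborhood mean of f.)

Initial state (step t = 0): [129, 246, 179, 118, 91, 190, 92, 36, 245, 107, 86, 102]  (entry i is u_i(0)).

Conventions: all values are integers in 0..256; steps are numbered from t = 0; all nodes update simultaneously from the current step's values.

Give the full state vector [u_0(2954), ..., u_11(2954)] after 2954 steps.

Answer: [81, 81, 81, 81, 81, 81, 81, 81, 81, 81, 81, 81]
Key observation: The state at step 13, [111, 111, 111, 111, 111, 111, 111, 111, 111, 111, 111, 111], reappears at step 23: the system is in a cycle of period 10 from step 13 on.  Therefore the state at step 2954 equals the state at step 13 + ((2954 - 13) mod 10) = 14, which is [81, 81, 81, 81, 81, 81, 81, 81, 81, 81, 81, 81].

Derivation:
t=0: [129, 246, 179, 118, 91, 190, 92, 36, 245, 107, 86, 102]
t=1: [85, 50, 70, 75, 48, 67, 49, 83, 50, 64, 44, 59]
t=2: [103, 157, 177, 182, 155, 174, 156, 101, 157, 171, 151, 166]
t=3: [79, 95, 89, 88, 95, 90, 95, 77, 95, 91, 97, 92]
t=4: [126, 54, 48, 47, 54, 49, 54, 124, 54, 49, 56, 50]
t=5: [147, 164, 158, 157, 164, 159, 164, 145, 164, 159, 166, 160]
t=6: [106, 101, 102, 103, 101, 102, 101, 106, 101, 102, 100, 102]
t=7: [59, 54, 55, 56, 54, 55, 54, 59, 54, 55, 53, 55]
t=8: [181, 176, 177, 178, 176, 177, 176, 181, 176, 177, 175, 177]
t=9: [85, 87, 86, 86, 87, 86, 87, 85, 87, 86, 87, 86]
t=10: [8, 10, 9, 9, 10, 9, 10, 8, 10, 9, 10, 9]
t=11: [44, 46, 45, 45, 46, 45, 46, 44, 46, 45, 46, 45]
t=12: [148, 149, 149, 149, 149, 149, 149, 148, 149, 149, 149, 149]
t=13: [111, 111, 111, 111, 111, 111, 111, 111, 111, 111, 111, 111]
t=14: [81, 81, 81, 81, 81, 81, 81, 81, 81, 81, 81, 81]
t=15: [252, 252, 252, 252, 252, 252, 252, 252, 252, 252, 252, 252]
t=16: [22, 22, 22, 22, 22, 22, 22, 22, 22, 22, 22, 22]
t=17: [83, 83, 83, 83, 83, 83, 83, 83, 83, 83, 83, 83]
t=18: [0, 0, 0, 0, 0, 0, 0, 0, 0, 0, 0, 0]
t=19: [20, 20, 20, 20, 20, 20, 20, 20, 20, 20, 20, 20]
t=20: [77, 77, 77, 77, 77, 77, 77, 77, 77, 77, 77, 77]
t=21: [240, 240, 240, 240, 240, 240, 240, 240, 240, 240, 240, 240]
t=22: [32, 32, 32, 32, 32, 32, 32, 32, 32, 32, 32, 32]
t=23: [111, 111, 111, 111, 111, 111, 111, 111, 111, 111, 111, 111]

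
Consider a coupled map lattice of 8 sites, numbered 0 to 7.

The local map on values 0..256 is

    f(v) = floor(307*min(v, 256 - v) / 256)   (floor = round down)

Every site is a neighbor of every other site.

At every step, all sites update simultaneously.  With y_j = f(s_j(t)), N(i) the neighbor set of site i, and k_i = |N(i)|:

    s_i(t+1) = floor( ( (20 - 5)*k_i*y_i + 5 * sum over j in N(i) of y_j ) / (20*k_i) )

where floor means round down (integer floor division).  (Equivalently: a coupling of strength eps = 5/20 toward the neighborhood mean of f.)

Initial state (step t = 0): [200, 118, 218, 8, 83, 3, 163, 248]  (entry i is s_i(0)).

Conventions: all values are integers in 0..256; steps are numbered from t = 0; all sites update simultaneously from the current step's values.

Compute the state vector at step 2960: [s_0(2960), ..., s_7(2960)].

Simulating step by step:
t=0: [200, 118, 218, 8, 83, 3, 163, 248]
t=1: [65, 118, 49, 23, 88, 19, 96, 23]
t=2: [75, 121, 61, 39, 95, 36, 102, 39]
t=3: [87, 127, 76, 57, 104, 54, 111, 57]
t=4: [103, 137, 93, 77, 117, 74, 123, 77]
t=5: [121, 134, 112, 99, 133, 96, 138, 99]
t=6: [141, 142, 133, 122, 143, 120, 138, 122]
t=7: [138, 137, 145, 144, 136, 142, 141, 144]
t=8: [140, 140, 134, 135, 141, 136, 137, 135]
t=9: [139, 139, 144, 144, 138, 142, 142, 144]
t=10: [139, 139, 134, 134, 139, 136, 136, 134]
t=11: [140, 140, 145, 145, 140, 143, 143, 145]
t=12: [138, 138, 133, 133, 138, 135, 135, 133]
t=13: [141, 141, 146, 146, 141, 144, 144, 146]
t=14: [136, 136, 131, 131, 136, 134, 134, 131]
t=15: [143, 143, 148, 148, 143, 146, 146, 148]
t=16: [134, 134, 129, 129, 134, 131, 131, 129]
t=17: [146, 146, 151, 151, 146, 149, 149, 151]
t=18: [130, 130, 125, 125, 130, 128, 128, 125]
t=19: [150, 150, 149, 149, 150, 152, 152, 149]
t=20: [126, 126, 127, 127, 126, 124, 124, 127]
t=21: [150, 150, 151, 151, 150, 148, 148, 151]
t=22: [126, 126, 125, 125, 126, 128, 128, 125]
t=23: [150, 150, 149, 149, 150, 152, 152, 149]

Answer: [126, 126, 127, 127, 126, 124, 124, 127]
Key observation: The state at step 19, [150, 150, 149, 149, 150, 152, 152, 149], reappears at step 23: the system is in a cycle of period 4 from step 19 on.  Therefore the state at step 2960 equals the state at step 19 + ((2960 - 19) mod 4) = 20, which is [126, 126, 127, 127, 126, 124, 124, 127].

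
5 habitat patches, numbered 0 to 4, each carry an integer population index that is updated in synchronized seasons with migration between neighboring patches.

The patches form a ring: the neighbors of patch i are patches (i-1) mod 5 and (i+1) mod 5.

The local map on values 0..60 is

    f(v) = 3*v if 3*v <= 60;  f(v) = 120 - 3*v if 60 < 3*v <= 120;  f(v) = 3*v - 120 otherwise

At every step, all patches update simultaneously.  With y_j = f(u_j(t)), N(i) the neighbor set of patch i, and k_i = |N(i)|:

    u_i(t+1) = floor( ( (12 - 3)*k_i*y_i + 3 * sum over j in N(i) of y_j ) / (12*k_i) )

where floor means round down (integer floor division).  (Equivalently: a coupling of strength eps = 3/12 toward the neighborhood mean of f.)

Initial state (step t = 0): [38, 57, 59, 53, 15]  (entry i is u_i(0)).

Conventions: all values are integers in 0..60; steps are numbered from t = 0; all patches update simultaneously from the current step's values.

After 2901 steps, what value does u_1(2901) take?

Simulating step by step:
t=0: [38, 57, 59, 53, 15]
t=1: [16, 46, 54, 42, 39]
t=2: [38, 24, 34, 10, 9]
t=3: [13, 39, 23, 28, 24]
t=4: [35, 13, 43, 39, 45]
t=5: [18, 32, 12, 5, 13]
t=6: [48, 29, 31, 20, 37]
t=7: [23, 31, 31, 49, 17]
t=8: [48, 30, 27, 30, 48]
t=9: [24, 30, 36, 30, 24]
t=10: [45, 30, 16, 30, 45]
t=11: [16, 30, 43, 30, 16]
t=12: [45, 29, 14, 29, 45]
t=13: [17, 31, 39, 31, 17]
t=14: [48, 27, 9, 27, 48]
t=15: [25, 35, 30, 35, 25]
t=16: [41, 20, 26, 20, 41]
t=17: [10, 50, 46, 50, 10]
t=18: [30, 28, 21, 28, 30]
t=19: [30, 37, 51, 37, 30]
t=20: [27, 14, 27, 14, 27]
t=21: [39, 41, 39, 41, 39]
t=22: [3, 3, 3, 3, 3]
t=23: [9, 9, 9, 9, 9]
t=24: [27, 27, 27, 27, 27]
t=25: [39, 39, 39, 39, 39]
t=26: [3, 3, 3, 3, 3]

Answer: u_1(2901) = 39
Key observation: The state at step 22, [3, 3, 3, 3, 3], reappears at step 26: the system is in a cycle of period 4 from step 22 on.  Therefore the state at step 2901 equals the state at step 22 + ((2901 - 22) mod 4) = 25, which is [39, 39, 39, 39, 39].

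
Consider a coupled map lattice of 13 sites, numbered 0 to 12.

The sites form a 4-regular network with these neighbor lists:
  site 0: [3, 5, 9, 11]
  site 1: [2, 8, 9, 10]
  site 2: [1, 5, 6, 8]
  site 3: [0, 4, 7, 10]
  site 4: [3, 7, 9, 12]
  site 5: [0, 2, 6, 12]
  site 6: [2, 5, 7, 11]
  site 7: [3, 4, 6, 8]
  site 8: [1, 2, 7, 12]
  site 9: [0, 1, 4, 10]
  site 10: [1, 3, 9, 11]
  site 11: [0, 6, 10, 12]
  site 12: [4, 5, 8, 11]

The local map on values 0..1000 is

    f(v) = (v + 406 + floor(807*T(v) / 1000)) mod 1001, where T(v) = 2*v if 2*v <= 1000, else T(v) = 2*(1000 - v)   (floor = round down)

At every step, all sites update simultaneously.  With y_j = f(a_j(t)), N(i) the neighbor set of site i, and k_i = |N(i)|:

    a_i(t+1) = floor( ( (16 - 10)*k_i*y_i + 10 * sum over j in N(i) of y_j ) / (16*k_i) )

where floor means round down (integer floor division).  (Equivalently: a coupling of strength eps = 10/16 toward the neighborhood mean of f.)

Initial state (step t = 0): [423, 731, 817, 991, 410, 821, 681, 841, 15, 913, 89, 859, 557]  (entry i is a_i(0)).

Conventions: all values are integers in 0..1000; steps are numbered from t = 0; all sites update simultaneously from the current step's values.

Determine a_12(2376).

Answer: a_12(2376) = 632
Key observation: The state at step 10, [632, 632, 632, 632, 632, 632, 632, 632, 632, 632, 632, 632, 632], reappears at step 12: the system is in a cycle of period 2 from step 10 on.  Therefore the state at step 2376 equals the state at step 10 + ((2376 - 10) mod 2) = 10, which is [632, 632, 632, 632, 632, 632, 632, 632, 632, 632, 632, 632, 632].

Derivation:
t=0: [423, 731, 817, 991, 410, 821, 681, 841, 15, 913, 89, 859, 557]
t=1: [483, 535, 526, 485, 498, 552, 541, 489, 520, 514, 540, 563, 554]
t=2: [676, 693, 691, 680, 692, 681, 684, 687, 691, 693, 685, 677, 685]
t=3: [600, 594, 595, 599, 596, 599, 598, 597, 594, 595, 597, 600, 597]
t=4: [650, 653, 652, 651, 652, 651, 651, 652, 653, 652, 652, 650, 652]
t=5: [618, 618, 618, 618, 618, 618, 618, 618, 618, 618, 618, 618, 618]
t=6: [639, 639, 639, 639, 639, 639, 639, 639, 639, 639, 639, 639, 639]
t=7: [626, 626, 626, 626, 626, 626, 626, 626, 626, 626, 626, 626, 626]
t=8: [634, 634, 634, 634, 634, 634, 634, 634, 634, 634, 634, 634, 634]
t=9: [629, 629, 629, 629, 629, 629, 629, 629, 629, 629, 629, 629, 629]
t=10: [632, 632, 632, 632, 632, 632, 632, 632, 632, 632, 632, 632, 632]
t=11: [630, 630, 630, 630, 630, 630, 630, 630, 630, 630, 630, 630, 630]
t=12: [632, 632, 632, 632, 632, 632, 632, 632, 632, 632, 632, 632, 632]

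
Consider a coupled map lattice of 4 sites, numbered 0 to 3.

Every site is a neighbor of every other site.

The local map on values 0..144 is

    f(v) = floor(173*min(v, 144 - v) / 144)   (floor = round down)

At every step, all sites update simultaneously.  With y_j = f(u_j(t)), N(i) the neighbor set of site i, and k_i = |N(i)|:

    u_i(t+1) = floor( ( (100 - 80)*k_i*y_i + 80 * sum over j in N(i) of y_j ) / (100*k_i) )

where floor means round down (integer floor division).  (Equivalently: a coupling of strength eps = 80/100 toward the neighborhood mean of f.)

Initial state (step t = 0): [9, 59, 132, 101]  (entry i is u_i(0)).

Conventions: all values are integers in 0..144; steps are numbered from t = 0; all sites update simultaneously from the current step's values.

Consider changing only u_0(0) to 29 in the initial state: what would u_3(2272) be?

Simulating step by step:
t=0: [29, 59, 132, 101]
t=1: [42, 40, 44, 41]
t=2: [49, 49, 49, 49]
t=3: [58, 58, 58, 58]
t=4: [69, 69, 69, 69]
t=5: [82, 82, 82, 82]
t=6: [74, 74, 74, 74]
t=7: [84, 84, 84, 84]
t=8: [72, 72, 72, 72]
t=9: [86, 86, 86, 86]
t=10: [69, 69, 69, 69]

Answer: u_3(2272) = 69
Key observation: The state at step 4, [69, 69, 69, 69], reappears at step 10: the system is in a cycle of period 6 from step 4 on.  Therefore the state at step 2272 equals the state at step 4 + ((2272 - 4) mod 6) = 4, which is [69, 69, 69, 69].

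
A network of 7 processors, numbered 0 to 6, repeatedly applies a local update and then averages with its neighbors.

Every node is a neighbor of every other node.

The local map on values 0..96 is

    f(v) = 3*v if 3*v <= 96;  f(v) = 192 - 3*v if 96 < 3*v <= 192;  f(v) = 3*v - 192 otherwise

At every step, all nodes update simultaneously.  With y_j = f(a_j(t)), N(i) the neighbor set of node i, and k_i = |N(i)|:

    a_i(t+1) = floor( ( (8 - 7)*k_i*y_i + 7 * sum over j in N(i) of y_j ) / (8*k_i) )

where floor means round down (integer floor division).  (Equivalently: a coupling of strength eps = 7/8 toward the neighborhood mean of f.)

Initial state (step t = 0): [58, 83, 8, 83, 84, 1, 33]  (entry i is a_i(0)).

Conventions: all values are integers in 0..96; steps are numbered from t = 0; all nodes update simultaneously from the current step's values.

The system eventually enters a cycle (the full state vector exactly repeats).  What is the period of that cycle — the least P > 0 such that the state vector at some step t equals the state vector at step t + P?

Simulating step by step:
t=0: [58, 83, 8, 83, 84, 1, 33]
t=1: [45, 44, 45, 44, 44, 45, 43]
t=2: [59, 59, 59, 59, 59, 59, 59]
t=3: [15, 15, 15, 15, 15, 15, 15]
t=4: [45, 45, 45, 45, 45, 45, 45]
t=5: [57, 57, 57, 57, 57, 57, 57]
t=6: [21, 21, 21, 21, 21, 21, 21]
t=7: [63, 63, 63, 63, 63, 63, 63]
t=8: [3, 3, 3, 3, 3, 3, 3]
t=9: [9, 9, 9, 9, 9, 9, 9]
t=10: [27, 27, 27, 27, 27, 27, 27]
t=11: [81, 81, 81, 81, 81, 81, 81]
t=12: [51, 51, 51, 51, 51, 51, 51]
t=13: [39, 39, 39, 39, 39, 39, 39]
t=14: [75, 75, 75, 75, 75, 75, 75]
t=15: [33, 33, 33, 33, 33, 33, 33]
t=16: [93, 93, 93, 93, 93, 93, 93]
t=17: [87, 87, 87, 87, 87, 87, 87]
t=18: [69, 69, 69, 69, 69, 69, 69]
t=19: [15, 15, 15, 15, 15, 15, 15]

Answer: 16
Key observation: The state at step 3, [15, 15, 15, 15, 15, 15, 15], reappears at step 19 — and no state repeats earlier — so the cycle the system enters has period 16.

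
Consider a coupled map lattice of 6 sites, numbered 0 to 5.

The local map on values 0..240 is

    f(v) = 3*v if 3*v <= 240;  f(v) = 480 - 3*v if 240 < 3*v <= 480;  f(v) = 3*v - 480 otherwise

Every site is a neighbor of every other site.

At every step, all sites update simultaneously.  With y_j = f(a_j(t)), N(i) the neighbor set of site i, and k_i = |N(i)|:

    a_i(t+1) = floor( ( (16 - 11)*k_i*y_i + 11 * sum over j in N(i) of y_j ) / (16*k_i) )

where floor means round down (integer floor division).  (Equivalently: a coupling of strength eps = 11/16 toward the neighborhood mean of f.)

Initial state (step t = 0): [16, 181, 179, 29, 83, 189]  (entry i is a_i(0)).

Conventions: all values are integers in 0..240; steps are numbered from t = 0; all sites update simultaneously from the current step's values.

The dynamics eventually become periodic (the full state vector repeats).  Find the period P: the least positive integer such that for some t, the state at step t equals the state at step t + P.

Answer: 8
Key observation: The state at step 8, [177, 177, 177, 177, 177, 177], reappears at step 16 — and no state repeats earlier — so the cycle the system enters has period 8.

Derivation:
t=0: [16, 181, 179, 29, 83, 189]
t=1: [87, 89, 88, 94, 119, 94]
t=2: [198, 197, 198, 195, 181, 195]
t=3: [104, 103, 104, 102, 95, 102]
t=4: [173, 174, 173, 174, 178, 174]
t=5: [42, 42, 42, 42, 44, 42]
t=6: [126, 126, 126, 126, 127, 126]
t=7: [101, 101, 101, 101, 101, 101]
t=8: [177, 177, 177, 177, 177, 177]
t=9: [51, 51, 51, 51, 51, 51]
t=10: [153, 153, 153, 153, 153, 153]
t=11: [21, 21, 21, 21, 21, 21]
t=12: [63, 63, 63, 63, 63, 63]
t=13: [189, 189, 189, 189, 189, 189]
t=14: [87, 87, 87, 87, 87, 87]
t=15: [219, 219, 219, 219, 219, 219]
t=16: [177, 177, 177, 177, 177, 177]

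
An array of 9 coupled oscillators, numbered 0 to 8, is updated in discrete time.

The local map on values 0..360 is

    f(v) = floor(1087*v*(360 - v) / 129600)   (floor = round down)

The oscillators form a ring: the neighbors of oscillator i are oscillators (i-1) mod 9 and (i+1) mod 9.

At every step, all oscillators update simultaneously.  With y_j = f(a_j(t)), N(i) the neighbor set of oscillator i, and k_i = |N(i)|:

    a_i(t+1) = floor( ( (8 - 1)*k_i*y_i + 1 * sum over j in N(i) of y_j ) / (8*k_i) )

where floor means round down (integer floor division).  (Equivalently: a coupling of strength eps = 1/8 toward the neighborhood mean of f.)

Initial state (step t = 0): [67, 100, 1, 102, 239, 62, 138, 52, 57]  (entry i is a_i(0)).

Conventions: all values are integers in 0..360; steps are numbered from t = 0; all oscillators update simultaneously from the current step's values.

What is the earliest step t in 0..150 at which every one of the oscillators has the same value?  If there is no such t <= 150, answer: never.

Simulating step by step:
t=0: [67, 100, 1, 102, 239, 62, 138, 52, 57]  (not all equal)
t=1: [166, 201, 30, 207, 235, 165, 242, 142, 144]  (not all equal)
t=2: [269, 256, 105, 252, 248, 265, 242, 257, 260]  (not all equal)
t=3: [206, 221, 224, 228, 230, 214, 236, 222, 217]  (not all equal)
t=4: [265, 257, 254, 252, 250, 260, 246, 255, 260]  (not all equal)
t=5: [212, 221, 225, 227, 229, 219, 233, 224, 217]  (not all equal)
t=6: [262, 257, 254, 252, 251, 256, 249, 254, 259]  (not all equal)
t=7: [215, 221, 225, 227, 228, 223, 230, 225, 219]  (not all equal)
t=8: [260, 257, 254, 253, 252, 255, 250, 254, 257]  (not all equal)
t=9: [218, 221, 224, 226, 227, 224, 229, 225, 221]  (not all equal)
t=10: [258, 257, 255, 254, 253, 254, 251, 254, 256]  (not all equal)
t=11: [220, 222, 223, 225, 226, 225, 228, 225, 222]  (not all equal)
t=12: [257, 256, 255, 254, 254, 253, 252, 254, 256]  (not all equal)
t=13: [222, 223, 224, 224, 225, 226, 227, 225, 223]  (not all equal)
t=14: [256, 255, 255, 254, 254, 253, 253, 254, 255]  (not all equal)
t=15: [223, 223, 224, 224, 225, 226, 226, 225, 224]  (not all equal)
t=16: [255, 255, 255, 254, 254, 254, 254, 254, 255]  (not all equal)
t=17: [224, 224, 224, 224, 225, 225, 225, 224, 224]  (not all equal)
t=18: [255, 255, 255, 254, 254, 254, 254, 254, 255]  (not all equal)

Answer: never
Key observation: The state at step 16 reappears at step 18 — the system is in a cycle of period 2 from step 16 on.  No step 0..18 is synchronized, and the cycle repeats forever, so no step up to 150 (or ever) has all oscillators equal.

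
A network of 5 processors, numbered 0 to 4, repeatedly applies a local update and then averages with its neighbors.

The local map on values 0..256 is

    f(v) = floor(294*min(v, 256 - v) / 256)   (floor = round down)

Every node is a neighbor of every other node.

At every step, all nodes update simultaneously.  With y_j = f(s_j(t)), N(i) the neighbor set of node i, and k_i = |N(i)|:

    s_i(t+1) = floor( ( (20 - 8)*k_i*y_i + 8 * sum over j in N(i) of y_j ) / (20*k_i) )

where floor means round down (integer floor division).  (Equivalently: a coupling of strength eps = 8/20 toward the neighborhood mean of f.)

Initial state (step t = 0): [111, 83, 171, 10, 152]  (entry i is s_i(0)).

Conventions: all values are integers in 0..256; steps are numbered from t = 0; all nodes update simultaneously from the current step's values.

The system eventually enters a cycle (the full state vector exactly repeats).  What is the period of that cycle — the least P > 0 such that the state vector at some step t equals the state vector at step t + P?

Answer: 2
Key observation: The state at step 17, [145, 145, 145, 145, 145], reappears at step 19 — and no state repeats earlier — so the cycle the system enters has period 2.

Derivation:
t=0: [111, 83, 171, 10, 152]
t=1: [108, 92, 93, 50, 104]
t=2: [113, 103, 104, 79, 110]
t=3: [122, 117, 117, 103, 121]
t=4: [136, 133, 133, 125, 135]
t=5: [138, 140, 140, 141, 139]
t=6: [134, 133, 133, 132, 133]
t=7: [140, 141, 141, 141, 141]
t=8: [132, 132, 132, 132, 132]
t=9: [142, 142, 142, 142, 142]
t=10: [130, 130, 130, 130, 130]
t=11: [144, 144, 144, 144, 144]
t=12: [128, 128, 128, 128, 128]
t=13: [147, 147, 147, 147, 147]
t=14: [125, 125, 125, 125, 125]
t=15: [143, 143, 143, 143, 143]
t=16: [129, 129, 129, 129, 129]
t=17: [145, 145, 145, 145, 145]
t=18: [127, 127, 127, 127, 127]
t=19: [145, 145, 145, 145, 145]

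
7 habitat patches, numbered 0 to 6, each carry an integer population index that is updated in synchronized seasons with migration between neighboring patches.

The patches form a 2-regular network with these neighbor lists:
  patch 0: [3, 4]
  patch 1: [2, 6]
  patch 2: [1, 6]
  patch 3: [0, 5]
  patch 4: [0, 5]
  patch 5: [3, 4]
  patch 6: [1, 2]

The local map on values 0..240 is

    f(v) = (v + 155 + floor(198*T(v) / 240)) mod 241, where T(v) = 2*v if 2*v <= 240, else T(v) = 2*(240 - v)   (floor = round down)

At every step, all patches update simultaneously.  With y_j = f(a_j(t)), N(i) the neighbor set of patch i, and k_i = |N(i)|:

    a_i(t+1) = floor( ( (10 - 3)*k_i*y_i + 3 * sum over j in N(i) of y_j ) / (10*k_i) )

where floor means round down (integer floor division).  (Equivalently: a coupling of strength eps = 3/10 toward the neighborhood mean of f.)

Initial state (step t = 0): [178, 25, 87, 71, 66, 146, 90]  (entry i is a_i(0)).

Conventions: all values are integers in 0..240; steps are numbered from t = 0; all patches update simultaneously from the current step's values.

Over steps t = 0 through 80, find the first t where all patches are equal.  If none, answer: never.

Answer: 11
Key observation: Synchronization is absorbing here: once all patches are equal they stay equal, and step 11 is the first all-equal step.

Derivation:
t=0: [178, 25, 87, 71, 66, 146, 90]  (not all equal)
t=1: [164, 199, 156, 132, 122, 179, 161]  (not all equal)
t=2: [210, 187, 203, 216, 220, 203, 201]  (not all equal)
t=3: [171, 185, 179, 170, 169, 175, 180]  (not all equal)
t=4: [198, 190, 192, 198, 199, 197, 192]  (not all equal)
t=5: [180, 185, 185, 181, 180, 180, 185]  (not all equal)
t=6: [192, 189, 189, 192, 193, 192, 189]  (not all equal)
t=7: [184, 187, 187, 185, 184, 184, 187]  (not all equal)
t=8: [189, 188, 188, 189, 190, 189, 188]  (not all equal)
t=9: [186, 187, 187, 187, 186, 186, 187]  (not all equal)
t=10: [188, 188, 188, 188, 189, 188, 188]  (not all equal)
t=11: [187, 187, 187, 187, 187, 187, 187]  (all equal)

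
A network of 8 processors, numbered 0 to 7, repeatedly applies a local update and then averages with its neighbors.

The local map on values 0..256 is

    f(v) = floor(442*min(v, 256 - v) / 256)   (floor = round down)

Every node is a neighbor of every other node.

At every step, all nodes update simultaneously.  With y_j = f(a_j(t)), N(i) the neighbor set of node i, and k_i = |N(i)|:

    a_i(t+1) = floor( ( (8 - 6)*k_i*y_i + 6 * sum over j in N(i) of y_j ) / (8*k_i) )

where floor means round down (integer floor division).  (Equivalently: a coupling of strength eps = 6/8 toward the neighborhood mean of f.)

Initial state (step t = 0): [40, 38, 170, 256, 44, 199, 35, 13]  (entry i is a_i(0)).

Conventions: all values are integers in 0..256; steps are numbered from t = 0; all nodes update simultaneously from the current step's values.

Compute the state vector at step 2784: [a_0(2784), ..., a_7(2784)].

Simulating step by step:
t=0: [40, 38, 170, 256, 44, 199, 35, 13]
t=1: [67, 66, 78, 57, 68, 71, 66, 60]
t=2: [114, 114, 117, 112, 114, 115, 114, 112]
t=3: [196, 196, 197, 195, 196, 196, 196, 195]
t=4: [103, 103, 102, 103, 103, 103, 103, 103]
t=5: [176, 176, 176, 176, 176, 176, 176, 176]
t=6: [138, 138, 138, 138, 138, 138, 138, 138]
t=7: [203, 203, 203, 203, 203, 203, 203, 203]
t=8: [91, 91, 91, 91, 91, 91, 91, 91]
t=9: [157, 157, 157, 157, 157, 157, 157, 157]
t=10: [170, 170, 170, 170, 170, 170, 170, 170]
t=11: [148, 148, 148, 148, 148, 148, 148, 148]
t=12: [186, 186, 186, 186, 186, 186, 186, 186]
t=13: [120, 120, 120, 120, 120, 120, 120, 120]
t=14: [207, 207, 207, 207, 207, 207, 207, 207]
t=15: [84, 84, 84, 84, 84, 84, 84, 84]
t=16: [145, 145, 145, 145, 145, 145, 145, 145]
t=17: [191, 191, 191, 191, 191, 191, 191, 191]
t=18: [112, 112, 112, 112, 112, 112, 112, 112]
t=19: [193, 193, 193, 193, 193, 193, 193, 193]
t=20: [108, 108, 108, 108, 108, 108, 108, 108]
t=21: [186, 186, 186, 186, 186, 186, 186, 186]

Answer: [186, 186, 186, 186, 186, 186, 186, 186]
Key observation: The state at step 12, [186, 186, 186, 186, 186, 186, 186, 186], reappears at step 21: the system is in a cycle of period 9 from step 12 on.  Therefore the state at step 2784 equals the state at step 12 + ((2784 - 12) mod 9) = 12, which is [186, 186, 186, 186, 186, 186, 186, 186].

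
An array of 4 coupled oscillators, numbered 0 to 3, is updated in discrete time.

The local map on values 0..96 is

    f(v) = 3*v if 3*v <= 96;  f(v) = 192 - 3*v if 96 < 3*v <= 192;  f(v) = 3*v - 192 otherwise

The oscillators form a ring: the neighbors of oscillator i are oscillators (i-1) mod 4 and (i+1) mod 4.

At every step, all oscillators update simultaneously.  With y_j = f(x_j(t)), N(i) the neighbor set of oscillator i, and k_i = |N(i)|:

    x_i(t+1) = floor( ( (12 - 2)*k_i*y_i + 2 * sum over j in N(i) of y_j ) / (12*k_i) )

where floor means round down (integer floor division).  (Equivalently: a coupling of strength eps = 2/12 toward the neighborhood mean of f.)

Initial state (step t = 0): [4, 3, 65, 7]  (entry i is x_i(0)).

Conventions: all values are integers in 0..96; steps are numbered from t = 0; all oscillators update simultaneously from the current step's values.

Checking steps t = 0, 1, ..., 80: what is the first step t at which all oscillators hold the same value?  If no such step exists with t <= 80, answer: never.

Simulating step by step:
t=0: [4, 3, 65, 7]  (not all equal)
t=1: [12, 8, 5, 18]  (not all equal)
t=2: [36, 24, 19, 49]  (not all equal)
t=3: [79, 71, 57, 49]  (not all equal)
t=4: [43, 23, 23, 43]  (not all equal)
t=5: [63, 68, 68, 63]  (not all equal)
t=6: [3, 11, 11, 3]  (not all equal)
t=7: [11, 31, 31, 11]  (not all equal)
t=8: [38, 88, 88, 38]  (not all equal)
t=9: [77, 72, 72, 77]  (not all equal)
t=10: [37, 25, 25, 37]  (not all equal)
t=11: [80, 75, 75, 80]  (not all equal)
t=12: [46, 34, 34, 46]  (not all equal)
t=13: [57, 87, 87, 57]  (not all equal)
t=14: [25, 65, 65, 25]  (not all equal)
t=15: [69, 9, 9, 69]  (not all equal)
t=16: [16, 26, 26, 16]  (not all equal)
t=17: [50, 75, 75, 50]  (not all equal)
t=18: [41, 33, 33, 41]  (not all equal)
t=19: [71, 91, 91, 71]  (not all equal)
t=20: [26, 76, 76, 26]  (not all equal)
t=21: [74, 39, 39, 74]  (not all equal)
t=22: [33, 71, 71, 33]  (not all equal)
t=23: [87, 27, 27, 87]  (not all equal)
t=24: [70, 80, 80, 70]  (not all equal)
t=25: [20, 45, 45, 20]  (not all equal)
t=26: [59, 57, 57, 59]  (not all equal)
t=27: [15, 20, 20, 15]  (not all equal)
t=28: [46, 58, 58, 46]  (not all equal)
t=29: [51, 21, 21, 51]  (not all equal)
t=30: [41, 61, 61, 41]  (not all equal)
t=31: [64, 14, 14, 64]  (not all equal)
t=32: [3, 38, 38, 3]  (not all equal)
t=33: [14, 72, 72, 14]  (not all equal)
t=34: [40, 25, 25, 40]  (not all equal)
t=35: [72, 74, 74, 72]  (not all equal)
t=36: [24, 29, 29, 24]  (not all equal)
t=37: [73, 85, 85, 73]  (not all equal)
t=38: [30, 60, 60, 30]  (not all equal)
t=39: [83, 18, 18, 83]  (not all equal)
t=40: [56, 54, 54, 56]  (not all equal)
t=41: [24, 29, 29, 24]  (not all equal)

Answer: never
Key observation: The state at step 36 reappears at step 41 — the system is in a cycle of period 5 from step 36 on.  No step 0..41 is synchronized, and the cycle repeats forever, so no step up to 80 (or ever) has all oscillators equal.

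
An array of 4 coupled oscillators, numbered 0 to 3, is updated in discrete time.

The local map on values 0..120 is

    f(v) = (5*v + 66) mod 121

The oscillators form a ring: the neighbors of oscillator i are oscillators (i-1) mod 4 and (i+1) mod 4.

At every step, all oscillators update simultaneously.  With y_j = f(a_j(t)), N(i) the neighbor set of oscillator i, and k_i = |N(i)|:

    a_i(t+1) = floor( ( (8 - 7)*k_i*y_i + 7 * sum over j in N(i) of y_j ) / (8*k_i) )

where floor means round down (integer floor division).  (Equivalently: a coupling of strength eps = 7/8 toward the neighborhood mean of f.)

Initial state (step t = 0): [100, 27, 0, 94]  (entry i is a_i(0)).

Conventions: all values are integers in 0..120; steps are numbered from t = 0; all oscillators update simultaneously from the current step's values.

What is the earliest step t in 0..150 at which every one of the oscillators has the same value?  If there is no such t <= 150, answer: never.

Answer: 10
Key observation: Synchronization is absorbing here: once all oscillators are equal they stay equal, and step 10 is the first all-equal step.

Derivation:
t=0: [100, 27, 0, 94]  (not all equal)
t=1: [68, 74, 66, 71]  (not all equal)
t=2: [62, 42, 61, 40]  (not all equal)
t=3: [27, 13, 26, 12]  (not all equal)
t=4: [16, 69, 15, 68]  (not all equal)
t=5: [42, 25, 42, 25]  (not all equal)
t=6: [65, 38, 65, 38]  (not all equal)
t=7: [15, 26, 15, 26]  (not all equal)
t=8: [68, 26, 68, 26]  (not all equal)
t=9: [71, 47, 71, 47]  (not all equal)
t=10: [58, 58, 58, 58]  (all equal)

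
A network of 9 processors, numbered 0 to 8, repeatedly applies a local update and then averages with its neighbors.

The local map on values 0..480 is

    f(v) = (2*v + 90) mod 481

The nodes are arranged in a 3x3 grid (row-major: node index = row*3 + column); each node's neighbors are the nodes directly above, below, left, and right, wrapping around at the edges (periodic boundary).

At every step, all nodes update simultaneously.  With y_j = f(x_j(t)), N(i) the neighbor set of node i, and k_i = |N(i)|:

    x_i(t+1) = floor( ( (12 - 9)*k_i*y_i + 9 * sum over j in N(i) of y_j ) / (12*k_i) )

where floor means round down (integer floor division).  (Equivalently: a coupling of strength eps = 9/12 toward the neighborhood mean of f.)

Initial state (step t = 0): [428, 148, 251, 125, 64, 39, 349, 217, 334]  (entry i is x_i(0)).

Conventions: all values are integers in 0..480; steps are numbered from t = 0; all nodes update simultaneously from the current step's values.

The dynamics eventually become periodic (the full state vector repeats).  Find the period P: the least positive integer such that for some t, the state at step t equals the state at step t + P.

Answer: 12
Key observation: The state at step 40, [57, 58, 57, 59, 60, 59, 59, 60, 59], reappears at step 52 — and no state repeats earlier — so the cycle the system enters has period 12.

Derivation:
t=0: [428, 148, 251, 125, 64, 39, 349, 217, 334]
t=1: [330, 253, 270, 302, 230, 219, 287, 233, 187]
t=2: [191, 134, 205, 159, 101, 179, 237, 174, 201]
t=3: [280, 318, 246, 344, 382, 248, 269, 249, 188]
t=4: [190, 201, 209, 223, 234, 258, 231, 257, 202]
t=5: [148, 133, 122, 153, 78, 63, 141, 63, 68]
t=6: [369, 310, 305, 327, 283, 279, 322, 279, 269]
t=7: [267, 227, 221, 242, 198, 192, 236, 192, 187]
t=8: [89, 141, 227, 155, 208, 233, 240, 233, 318]
t=9: [240, 173, 195, 185, 179, 156, 207, 155, 117]
t=10: [284, 374, 354, 295, 430, 421, 244, 330, 325]
t=11: [226, 320, 312, 273, 356, 346, 193, 288, 277]
t=12: [223, 212, 203, 256, 247, 238, 224, 272, 264]
t=13: [56, 69, 61, 86, 99, 91, 101, 100, 92]
t=14: [236, 243, 236, 263, 269, 262, 265, 275, 268]
t=15: [104, 111, 105, 127, 134, 128, 132, 138, 132]
t=16: [320, 325, 320, 340, 346, 340, 343, 349, 344]
t=17: [267, 272, 267, 284, 289, 285, 287, 292, 288]
t=18: [158, 163, 159, 174, 178, 174, 176, 181, 177]
t=19: [421, 425, 421, 434, 438, 435, 436, 440, 437]
t=20: [372, 286, 373, 294, 267, 294, 175, 89, 176]
t=21: [308, 255, 308, 261, 193, 262, 346, 293, 346]
t=22: [201, 239, 202, 245, 227, 245, 235, 273, 235]
t=23: [54, 67, 55, 72, 98, 72, 84, 96, 84]
t=24: [221, 237, 221, 241, 254, 241, 246, 262, 247]
t=25: [73, 86, 74, 90, 103, 90, 96, 109, 96]
t=26: [256, 267, 256, 270, 282, 271, 276, 287, 276]
t=27: [137, 147, 138, 150, 160, 151, 155, 165, 155]
t=28: [379, 388, 380, 391, 399, 391, 395, 403, 395]
t=29: [381, 388, 381, 391, 398, 391, 394, 401, 394]
t=30: [382, 388, 382, 391, 397, 391, 393, 399, 393]
t=31: [382, 388, 382, 390, 395, 390, 392, 397, 392]
t=32: [382, 386, 382, 388, 393, 388, 390, 395, 390]
t=33: [379, 384, 379, 385, 389, 385, 387, 391, 387]
t=34: [374, 377, 374, 379, 382, 379, 380, 384, 380]
t=35: [362, 365, 362, 366, 369, 366, 367, 370, 367]
t=36: [337, 340, 337, 341, 343, 341, 341, 344, 341]
t=37: [287, 289, 287, 290, 292, 290, 290, 292, 290]
t=38: [186, 187, 186, 188, 190, 188, 188, 190, 188]
t=39: [463, 465, 463, 466, 467, 466, 466, 467, 466]
t=40: [57, 58, 57, 59, 60, 59, 59, 60, 59]
t=41: [205, 206, 205, 207, 208, 207, 207, 208, 207]
t=42: [20, 21, 20, 22, 23, 22, 22, 23, 22]
t=43: [131, 132, 131, 133, 134, 133, 133, 134, 133]
t=44: [353, 354, 353, 355, 356, 355, 355, 356, 355]
t=45: [316, 317, 316, 318, 319, 318, 318, 319, 318]
t=46: [242, 243, 242, 244, 245, 244, 244, 245, 244]
t=47: [94, 95, 94, 96, 97, 96, 96, 97, 96]
t=48: [279, 280, 279, 281, 282, 281, 281, 282, 281]
t=49: [168, 169, 168, 170, 171, 170, 170, 171, 170]
t=50: [427, 428, 427, 429, 430, 429, 429, 430, 429]
t=51: [464, 465, 464, 466, 467, 466, 466, 467, 466]
t=52: [57, 58, 57, 59, 60, 59, 59, 60, 59]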